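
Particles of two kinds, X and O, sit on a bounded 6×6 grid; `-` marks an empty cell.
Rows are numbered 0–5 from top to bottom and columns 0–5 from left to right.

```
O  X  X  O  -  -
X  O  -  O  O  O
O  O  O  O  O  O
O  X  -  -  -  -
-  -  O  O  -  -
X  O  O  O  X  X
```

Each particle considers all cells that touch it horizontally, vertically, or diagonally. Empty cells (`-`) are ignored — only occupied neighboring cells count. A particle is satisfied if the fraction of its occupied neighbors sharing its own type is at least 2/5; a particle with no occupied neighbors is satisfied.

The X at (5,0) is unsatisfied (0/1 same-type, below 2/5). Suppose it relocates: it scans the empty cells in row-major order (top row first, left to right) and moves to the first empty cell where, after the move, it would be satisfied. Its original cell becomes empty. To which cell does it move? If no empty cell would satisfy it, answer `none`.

Vacating (5,0). Empty cells in order:
  (0,4): 0/4 same-type → still unsatisfied.
  (0,5): 0/2 same-type → still unsatisfied.
  (1,2): 2/8 same-type → still unsatisfied.
  (3,2): 1/6 same-type → still unsatisfied.
  (3,3): 0/5 same-type → still unsatisfied.
  (3,4): 0/4 same-type → still unsatisfied.
  (3,5): 0/2 same-type → still unsatisfied.
  (4,0): 1/3 same-type → still unsatisfied.
  (4,1): 1/5 same-type → still unsatisfied.
  (4,4): 2/4 same-type → satisfied — stop here.

(4,4)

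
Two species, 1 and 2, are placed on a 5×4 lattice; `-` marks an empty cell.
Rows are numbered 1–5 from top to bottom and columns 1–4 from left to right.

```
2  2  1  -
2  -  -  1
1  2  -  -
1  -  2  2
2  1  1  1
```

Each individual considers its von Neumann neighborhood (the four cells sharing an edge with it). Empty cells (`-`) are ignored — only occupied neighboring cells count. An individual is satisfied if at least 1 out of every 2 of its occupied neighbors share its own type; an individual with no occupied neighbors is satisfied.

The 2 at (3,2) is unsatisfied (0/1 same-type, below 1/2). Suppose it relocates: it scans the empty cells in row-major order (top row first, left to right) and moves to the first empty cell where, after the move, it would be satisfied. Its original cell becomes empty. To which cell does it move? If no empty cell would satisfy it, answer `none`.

(2,2)

Vacating (3,2). Empty cells in order:
  (1,4): 0/2 same-type → still unsatisfied.
  (2,2): 2/2 same-type → satisfied — stop here.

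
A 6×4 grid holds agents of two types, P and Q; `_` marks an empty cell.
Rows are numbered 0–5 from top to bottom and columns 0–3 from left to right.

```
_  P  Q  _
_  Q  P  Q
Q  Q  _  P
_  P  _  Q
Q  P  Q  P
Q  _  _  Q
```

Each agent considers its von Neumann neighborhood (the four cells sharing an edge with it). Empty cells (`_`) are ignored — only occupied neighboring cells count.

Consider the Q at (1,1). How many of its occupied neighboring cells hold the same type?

Occupied neighbors of (1,1): (0,1)=P, (2,1)=Q, (1,2)=P.
Same type (Q): 1 of 3.

1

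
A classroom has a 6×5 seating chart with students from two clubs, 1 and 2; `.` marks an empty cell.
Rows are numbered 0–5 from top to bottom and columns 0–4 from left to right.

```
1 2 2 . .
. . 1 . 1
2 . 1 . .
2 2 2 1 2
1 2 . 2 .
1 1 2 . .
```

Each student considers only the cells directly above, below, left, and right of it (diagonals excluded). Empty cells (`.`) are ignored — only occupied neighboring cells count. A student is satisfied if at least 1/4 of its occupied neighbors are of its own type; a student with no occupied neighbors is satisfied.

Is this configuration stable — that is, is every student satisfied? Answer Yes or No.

No

(0,0)1 0/1 ✗
(0,1)2 1/2 ✓
(0,2)2 1/2 ✓
(1,2)1 1/2 ✓
(1,4)1 0/0 ✓
(2,0)2 1/1 ✓
(2,2)1 1/2 ✓
(3,0)2 2/3 ✓
(3,1)2 3/3 ✓
(3,2)2 1/3 ✓
(3,3)1 0/3 ✗
(3,4)2 0/1 ✗
(4,0)1 1/3 ✓
(4,1)2 1/3 ✓
(4,3)2 0/1 ✗
(5,0)1 2/2 ✓
(5,1)1 1/3 ✓
(5,2)2 0/1 ✗
For instance (0,0) has only 0/1 same-type neighbors, below 1/4.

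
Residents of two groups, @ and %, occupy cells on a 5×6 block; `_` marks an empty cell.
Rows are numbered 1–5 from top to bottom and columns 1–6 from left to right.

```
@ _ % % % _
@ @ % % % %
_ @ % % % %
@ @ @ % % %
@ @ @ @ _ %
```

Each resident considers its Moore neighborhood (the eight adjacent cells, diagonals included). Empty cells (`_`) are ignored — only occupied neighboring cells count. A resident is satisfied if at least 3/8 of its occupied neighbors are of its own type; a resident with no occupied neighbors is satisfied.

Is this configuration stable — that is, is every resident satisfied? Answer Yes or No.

Row 1: (1,1)@ 2/2 ✓ · (1,3)% 3/4 ✓ · (1,4)% 5/5 ✓ · (1,5)% 4/4 ✓
Row 2: (2,1)@ 3/3 ✓ · (2,2)@ 3/6 ✓ · (2,3)% 5/7 ✓ · (2,4)% 8/8 ✓ · (2,5)% 7/7 ✓ · (2,6)% 4/4 ✓
Row 3: (3,2)@ 5/7 ✓ · (3,3)% 4/8 ✓ · (3,4)% 7/8 ✓ · (3,5)% 8/8 ✓ · (3,6)% 5/5 ✓
Row 4: (4,1)@ 4/4 ✓ · (4,2)@ 6/7 ✓ · (4,3)@ 5/8 ✓ · (4,4)% 4/7 ✓ · (4,5)% 6/7 ✓ · (4,6)% 4/4 ✓
Row 5: (5,1)@ 3/3 ✓ · (5,2)@ 5/5 ✓ · (5,3)@ 4/5 ✓ · (5,4)@ 2/4 ✓ · (5,6)% 2/2 ✓
All meet the threshold, so the configuration is stable.

Yes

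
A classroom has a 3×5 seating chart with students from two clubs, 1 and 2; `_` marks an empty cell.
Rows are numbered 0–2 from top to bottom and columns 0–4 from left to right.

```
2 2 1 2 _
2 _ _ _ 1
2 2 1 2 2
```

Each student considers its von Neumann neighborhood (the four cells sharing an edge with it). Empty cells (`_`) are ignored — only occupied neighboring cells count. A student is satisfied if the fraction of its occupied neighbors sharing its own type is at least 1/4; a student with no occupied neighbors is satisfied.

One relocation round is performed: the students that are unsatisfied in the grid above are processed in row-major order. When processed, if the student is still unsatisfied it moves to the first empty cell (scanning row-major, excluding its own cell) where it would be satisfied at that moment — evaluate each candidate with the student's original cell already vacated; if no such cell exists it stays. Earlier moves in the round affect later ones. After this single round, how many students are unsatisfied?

Initially unsatisfied (in order): (0,2), (0,3), (1,4), (2,2).
  (0,2) → (0,4).
  (0,3) → (0,2).
  (1,4): now satisfied by earlier moves; stays.
  (2,2) → (0,3).
Resulting grid:
2 2 2 1 1
2 _ _ _ 1
2 2 _ 2 2
All satisfied now.

0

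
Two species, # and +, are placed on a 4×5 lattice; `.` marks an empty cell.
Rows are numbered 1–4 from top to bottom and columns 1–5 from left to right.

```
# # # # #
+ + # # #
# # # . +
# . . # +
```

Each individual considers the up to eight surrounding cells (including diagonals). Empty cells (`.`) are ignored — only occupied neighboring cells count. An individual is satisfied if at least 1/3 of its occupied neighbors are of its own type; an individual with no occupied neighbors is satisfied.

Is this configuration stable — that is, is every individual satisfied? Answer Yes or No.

(1,1)# 1/3 satisfied
(1,2)# 3/5 satisfied
(1,3)# 4/5 satisfied
(1,4)# 5/5 satisfied
(1,5)# 3/3 satisfied
(2,1)+ 1/5 not
(2,2)+ 1/8 not
(2,3)# 6/7 satisfied
(2,4)# 6/7 satisfied
(2,5)# 3/4 satisfied
(3,1)# 2/4 satisfied
(3,2)# 4/6 satisfied
(3,3)# 4/5 satisfied
(3,5)+ 1/4 not
(4,1)# 2/2 satisfied
(4,4)# 1/3 satisfied
(4,5)+ 1/2 satisfied
For instance (2,1) has only 1/5 same-type neighbors, below 1/3.

No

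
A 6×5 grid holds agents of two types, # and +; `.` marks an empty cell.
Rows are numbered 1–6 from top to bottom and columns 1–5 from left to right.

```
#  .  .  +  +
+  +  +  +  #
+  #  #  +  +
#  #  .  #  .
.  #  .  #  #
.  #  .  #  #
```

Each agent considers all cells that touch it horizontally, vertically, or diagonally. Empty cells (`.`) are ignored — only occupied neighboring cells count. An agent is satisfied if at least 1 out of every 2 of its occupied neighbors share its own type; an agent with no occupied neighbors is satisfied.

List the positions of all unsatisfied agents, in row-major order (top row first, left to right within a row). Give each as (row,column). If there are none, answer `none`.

(1,1), (2,5), (3,1), (3,2), (3,3)

(1,1)# 0/2 ✗
(1,4)+ 3/4 ✓
(1,5)+ 2/3 ✓
(2,1)+ 2/4 ✓
(2,2)+ 3/6 ✓
(2,3)+ 4/6 ✓
(2,4)+ 5/7 ✓
(2,5)# 0/5 ✗
(3,1)+ 2/5 ✗
(3,2)# 3/7 ✗
(3,3)# 3/7 ✗
(3,4)+ 3/6 ✓
(3,5)+ 2/4 ✓
(4,1)# 3/4 ✓
(4,2)# 4/5 ✓
(4,4)# 3/5 ✓
(5,2)# 3/3 ✓
(5,4)# 4/4 ✓
(5,5)# 4/4 ✓
(6,2)# 1/1 ✓
(6,4)# 3/3 ✓
(6,5)# 3/3 ✓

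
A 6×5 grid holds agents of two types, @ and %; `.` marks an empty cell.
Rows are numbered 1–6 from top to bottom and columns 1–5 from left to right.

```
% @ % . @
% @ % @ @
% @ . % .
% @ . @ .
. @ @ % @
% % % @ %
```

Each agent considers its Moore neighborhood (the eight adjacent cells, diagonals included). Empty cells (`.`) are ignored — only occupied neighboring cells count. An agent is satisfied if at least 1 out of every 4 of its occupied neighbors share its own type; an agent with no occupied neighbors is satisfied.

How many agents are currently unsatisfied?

(1,1)% 1/3 ✓
(1,2)@ 1/5 ✗
(1,3)% 1/4 ✓
(1,5)@ 2/2 ✓
(2,1)% 2/5 ✓
(2,2)@ 2/7 ✓
(2,3)% 2/6 ✓
(2,4)@ 2/5 ✓
(2,5)@ 2/3 ✓
(3,1)% 2/5 ✓
(3,2)@ 2/6 ✓
(3,4)% 1/4 ✓
(4,1)% 1/4 ✓
(4,2)@ 3/5 ✓
(4,4)@ 2/4 ✓
(5,2)@ 2/6 ✓
(5,3)@ 4/7 ✓
(5,4)% 2/6 ✓
(5,5)@ 2/4 ✓
(6,1)% 1/2 ✓
(6,2)% 2/4 ✓
(6,3)% 2/5 ✓
(6,4)@ 2/5 ✓
(6,5)% 1/3 ✓
Unsatisfied: (1,2) — 1 in total.

1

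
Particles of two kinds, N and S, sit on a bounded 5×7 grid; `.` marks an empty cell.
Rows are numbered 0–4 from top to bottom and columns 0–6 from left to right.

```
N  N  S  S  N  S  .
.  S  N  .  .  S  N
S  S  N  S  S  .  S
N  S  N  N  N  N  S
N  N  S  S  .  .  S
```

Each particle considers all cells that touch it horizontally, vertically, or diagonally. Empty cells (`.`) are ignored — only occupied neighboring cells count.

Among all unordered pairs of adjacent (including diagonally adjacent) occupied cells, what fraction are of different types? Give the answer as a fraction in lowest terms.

Scan each occupied cell's neighbors to the right and below (and the two forward diagonals) so each pair is counted once.
From row 0: 9 unlike of 14 pairs (running 9/14).
From row 1: 6 unlike of 11 pairs (running 15/25).
From row 2: 13 unlike of 20 pairs (running 28/45).
From row 3: 11 unlike of 19 pairs (running 39/64).
From row 4: 1 unlike of 3 pairs (running 40/67).
Total adjacent occupied pairs: 67; unlike-type pairs: 40.
40/67 is already in lowest terms.

40/67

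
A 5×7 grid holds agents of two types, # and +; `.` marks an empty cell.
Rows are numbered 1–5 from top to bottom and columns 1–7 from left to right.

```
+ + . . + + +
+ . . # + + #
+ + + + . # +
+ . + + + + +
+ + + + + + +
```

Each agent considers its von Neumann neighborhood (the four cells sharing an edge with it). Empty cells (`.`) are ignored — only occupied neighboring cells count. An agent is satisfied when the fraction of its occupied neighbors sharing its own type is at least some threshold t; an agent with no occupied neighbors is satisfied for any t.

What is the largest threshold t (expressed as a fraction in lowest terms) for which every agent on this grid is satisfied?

0/1

Row 1: (1,1)+ 2/2 · (1,2)+ 1/1 · (1,5)+ 2/2 · (1,6)+ 3/3 · (1,7)+ 1/2
Row 2: (2,1)+ 2/2 · (2,4)# 0/2 · (2,5)+ 2/3 · (2,6)+ 2/4 · (2,7)# 0/3
Row 3: (3,1)+ 3/3 · (3,2)+ 2/2 · (3,3)+ 3/3 · (3,4)+ 2/3 · (3,6)# 0/3 · (3,7)+ 1/3
Row 4: (4,1)+ 2/2 · (4,3)+ 3/3 · (4,4)+ 4/4 · (4,5)+ 3/3 · (4,6)+ 3/4 · (4,7)+ 3/3
Row 5: (5,1)+ 2/2 · (5,2)+ 2/2 · (5,3)+ 3/3 · (5,4)+ 3/3 · (5,5)+ 3/3 · (5,6)+ 3/3 · (5,7)+ 2/2
The smallest same-type fraction is 0/2 at (2,4), which reduces to 0/1. Any threshold above that leaves this agent unsatisfied.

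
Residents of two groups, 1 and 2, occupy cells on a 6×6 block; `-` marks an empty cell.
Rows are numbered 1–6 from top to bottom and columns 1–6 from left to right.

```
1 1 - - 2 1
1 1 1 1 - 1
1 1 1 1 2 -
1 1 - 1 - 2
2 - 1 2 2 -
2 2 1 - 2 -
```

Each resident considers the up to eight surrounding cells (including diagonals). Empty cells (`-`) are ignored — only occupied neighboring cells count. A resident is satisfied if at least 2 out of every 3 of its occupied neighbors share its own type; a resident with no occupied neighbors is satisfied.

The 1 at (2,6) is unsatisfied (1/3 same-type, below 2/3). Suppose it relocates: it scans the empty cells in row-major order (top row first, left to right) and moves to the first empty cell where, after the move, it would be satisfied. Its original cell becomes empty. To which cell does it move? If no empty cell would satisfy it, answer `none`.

Vacating (2,6). Empty cells in order:
  (1,3): 4/4 same-type → satisfied — stop here.

(1,3)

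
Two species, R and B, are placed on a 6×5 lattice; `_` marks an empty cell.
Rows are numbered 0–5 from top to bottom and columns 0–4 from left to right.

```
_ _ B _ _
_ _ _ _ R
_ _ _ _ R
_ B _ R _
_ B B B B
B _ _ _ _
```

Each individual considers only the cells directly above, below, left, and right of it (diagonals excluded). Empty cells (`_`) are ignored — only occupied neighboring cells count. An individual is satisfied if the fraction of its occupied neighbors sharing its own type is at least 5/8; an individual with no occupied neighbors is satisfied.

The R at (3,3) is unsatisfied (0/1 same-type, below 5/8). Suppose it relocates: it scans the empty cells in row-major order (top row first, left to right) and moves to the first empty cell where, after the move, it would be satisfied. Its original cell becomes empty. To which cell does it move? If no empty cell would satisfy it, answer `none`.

(0,0)

Vacating (3,3). Empty cells in order:
  (0,0): 0/0 same-type → satisfied — stop here.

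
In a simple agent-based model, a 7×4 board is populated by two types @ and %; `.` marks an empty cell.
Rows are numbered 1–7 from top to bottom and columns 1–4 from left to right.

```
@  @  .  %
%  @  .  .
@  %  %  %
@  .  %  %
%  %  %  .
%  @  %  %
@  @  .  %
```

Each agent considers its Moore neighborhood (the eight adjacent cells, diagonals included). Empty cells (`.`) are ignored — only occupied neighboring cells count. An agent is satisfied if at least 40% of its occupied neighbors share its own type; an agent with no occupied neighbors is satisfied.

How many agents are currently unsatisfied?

3

Row 1: (1,1)@ 2/3 ✓ · (1,2)@ 2/3 ✓ · (1,4)% 0/0 ✓
Row 2: (2,1)% 1/5 ✗ · (2,2)@ 3/6 ✓
Row 3: (3,1)@ 2/4 ✓ · (3,2)% 3/6 ✓ · (3,3)% 4/5 ✓ · (3,4)% 3/3 ✓
Row 4: (4,1)@ 1/4 ✗ · (4,3)% 6/6 ✓ · (4,4)% 4/4 ✓
Row 5: (5,1)% 2/4 ✓ · (5,2)% 5/7 ✓ · (5,3)% 5/6 ✓
Row 6: (6,1)% 2/5 ✓ · (6,2)@ 2/7 ✗ · (6,3)% 4/6 ✓ · (6,4)% 3/3 ✓
Row 7: (7,1)@ 2/3 ✓ · (7,2)@ 2/4 ✓ · (7,4)% 2/2 ✓
Unsatisfied: (2,1), (4,1), (6,2) — 3 in total.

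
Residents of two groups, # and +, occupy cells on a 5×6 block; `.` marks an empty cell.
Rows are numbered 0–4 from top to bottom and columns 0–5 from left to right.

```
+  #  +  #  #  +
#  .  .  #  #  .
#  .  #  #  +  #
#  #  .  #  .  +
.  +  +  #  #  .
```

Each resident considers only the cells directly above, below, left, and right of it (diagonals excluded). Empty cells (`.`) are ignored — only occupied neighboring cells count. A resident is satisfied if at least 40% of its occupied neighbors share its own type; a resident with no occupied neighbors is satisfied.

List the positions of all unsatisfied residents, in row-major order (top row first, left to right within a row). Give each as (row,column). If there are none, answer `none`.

(0,0)+ 0/2 ✗
(0,1)# 0/2 ✗
(0,2)+ 0/2 ✗
(0,3)# 2/3 ✓
(0,4)# 2/3 ✓
(0,5)+ 0/1 ✗
(1,0)# 1/2 ✓
(1,3)# 3/3 ✓
(1,4)# 2/3 ✓
(2,0)# 2/2 ✓
(2,2)# 1/1 ✓
(2,3)# 3/4 ✓
(2,4)+ 0/3 ✗
(2,5)# 0/2 ✗
(3,0)# 2/2 ✓
(3,1)# 1/2 ✓
(3,3)# 2/2 ✓
(3,5)+ 0/1 ✗
(4,1)+ 1/2 ✓
(4,2)+ 1/2 ✓
(4,3)# 2/3 ✓
(4,4)# 1/1 ✓

(0,0), (0,1), (0,2), (0,5), (2,4), (2,5), (3,5)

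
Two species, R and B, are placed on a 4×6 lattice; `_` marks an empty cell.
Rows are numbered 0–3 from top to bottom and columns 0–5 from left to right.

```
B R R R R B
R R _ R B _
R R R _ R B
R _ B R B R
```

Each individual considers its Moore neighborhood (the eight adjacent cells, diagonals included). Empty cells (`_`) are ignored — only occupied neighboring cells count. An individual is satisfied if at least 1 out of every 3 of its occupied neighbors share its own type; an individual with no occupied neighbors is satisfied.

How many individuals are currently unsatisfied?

Row 0: (0,0)B 0/3 ✗ · (0,1)R 3/4 ✓ · (0,2)R 4/4 ✓ · (0,3)R 3/4 ✓ · (0,4)R 2/4 ✓ · (0,5)B 1/2 ✓
Row 1: (1,0)R 4/5 ✓ · (1,1)R 6/7 ✓ · (1,3)R 5/6 ✓ · (1,4)B 2/6 ✓
Row 2: (2,0)R 4/4 ✓ · (2,1)R 5/6 ✓ · (2,2)R 4/5 ✓ · (2,4)R 3/6 ✓ · (2,5)B 2/4 ✓
Row 3: (3,0)R 2/2 ✓ · (3,2)B 0/3 ✗ · (3,3)R 2/4 ✓ · (3,4)B 1/4 ✗ · (3,5)R 1/3 ✓
Unsatisfied: (0,0), (3,2), (3,4) — 3 in total.

3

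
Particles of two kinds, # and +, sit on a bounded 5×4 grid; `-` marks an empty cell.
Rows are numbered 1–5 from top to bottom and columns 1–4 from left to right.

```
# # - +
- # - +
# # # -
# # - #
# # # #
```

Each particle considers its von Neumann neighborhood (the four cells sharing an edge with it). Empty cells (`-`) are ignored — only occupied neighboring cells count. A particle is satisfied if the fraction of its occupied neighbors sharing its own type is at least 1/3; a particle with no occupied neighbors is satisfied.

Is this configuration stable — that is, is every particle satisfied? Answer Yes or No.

(1,1)# 1/1 ok
(1,2)# 2/2 ok
(1,4)+ 1/1 ok
(2,2)# 2/2 ok
(2,4)+ 1/1 ok
(3,1)# 2/2 ok
(3,2)# 4/4 ok
(3,3)# 1/1 ok
(4,1)# 3/3 ok
(4,2)# 3/3 ok
(4,4)# 1/1 ok
(5,1)# 2/2 ok
(5,2)# 3/3 ok
(5,3)# 2/2 ok
(5,4)# 2/2 ok
All meet the threshold, so the configuration is stable.

Yes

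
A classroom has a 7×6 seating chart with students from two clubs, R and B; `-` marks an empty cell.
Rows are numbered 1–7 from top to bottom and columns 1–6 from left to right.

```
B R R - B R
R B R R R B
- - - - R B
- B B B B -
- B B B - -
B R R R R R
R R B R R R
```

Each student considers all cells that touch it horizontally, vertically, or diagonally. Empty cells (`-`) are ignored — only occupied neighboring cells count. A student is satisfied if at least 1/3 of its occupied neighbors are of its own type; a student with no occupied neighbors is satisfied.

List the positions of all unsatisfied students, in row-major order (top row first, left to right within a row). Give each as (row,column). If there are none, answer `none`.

(1,5), (2,2), (6,1), (7,3)

(1,1)B 1/3 ok
(1,2)R 3/5 ok
(1,3)R 3/4 ok
(1,5)B 1/4 unhappy
(1,6)R 1/3 ok
(2,1)R 1/3 ok
(2,2)B 1/5 unhappy
(2,3)R 3/4 ok
(2,4)R 4/5 ok
(2,5)R 3/6 ok
(2,6)B 2/5 ok
(3,5)R 2/6 ok
(3,6)B 2/4 ok
(4,2)B 3/3 ok
(4,3)B 5/5 ok
(4,4)B 4/5 ok
(4,5)B 3/4 ok
(5,2)B 4/6 ok
(5,3)B 5/8 ok
(5,4)B 4/7 ok
(6,1)B 1/4 unhappy
(6,2)R 3/7 ok
(6,3)R 4/8 ok
(6,4)R 4/7 ok
(6,5)R 5/6 ok
(6,6)R 3/3 ok
(7,1)R 2/3 ok
(7,2)R 3/5 ok
(7,3)B 0/5 unhappy
(7,4)R 4/5 ok
(7,5)R 5/5 ok
(7,6)R 3/3 ok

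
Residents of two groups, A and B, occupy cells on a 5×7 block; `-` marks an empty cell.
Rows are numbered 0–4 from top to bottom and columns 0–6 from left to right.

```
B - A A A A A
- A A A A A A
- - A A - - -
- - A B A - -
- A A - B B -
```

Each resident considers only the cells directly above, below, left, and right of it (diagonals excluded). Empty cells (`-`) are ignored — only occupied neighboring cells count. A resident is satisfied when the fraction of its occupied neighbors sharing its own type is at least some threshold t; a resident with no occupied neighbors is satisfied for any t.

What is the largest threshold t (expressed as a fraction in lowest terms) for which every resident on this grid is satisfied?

Row 0: (0,0)B — no occupied neighbors · (0,2)A 2/2 · (0,3)A 3/3 · (0,4)A 3/3 · (0,5)A 3/3 · (0,6)A 2/2
Row 1: (1,1)A 1/1 · (1,2)A 4/4 · (1,3)A 4/4 · (1,4)A 3/3 · (1,5)A 3/3 · (1,6)A 2/2
Row 2: (2,2)A 3/3 · (2,3)A 2/3
Row 3: (3,2)A 2/3 · (3,3)B 0/3 · (3,4)A 0/2
Row 4: (4,1)A 1/1 · (4,2)A 2/2 · (4,4)B 1/2 · (4,5)B 1/1
The smallest same-type fraction is 0/3 at (3,3), which reduces to 0/1. Any threshold above that leaves this resident unsatisfied.

0/1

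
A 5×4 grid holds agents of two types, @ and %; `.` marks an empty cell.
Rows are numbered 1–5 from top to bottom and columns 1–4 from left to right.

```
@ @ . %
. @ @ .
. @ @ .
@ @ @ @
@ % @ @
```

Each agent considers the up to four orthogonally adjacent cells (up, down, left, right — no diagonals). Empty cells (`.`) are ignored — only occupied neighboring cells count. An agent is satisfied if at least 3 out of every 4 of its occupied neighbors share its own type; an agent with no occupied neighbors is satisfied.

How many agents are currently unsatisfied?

(1,1)@ 1/1 ok
(1,2)@ 2/2 ok
(1,4)% 0/0 ok
(2,2)@ 3/3 ok
(2,3)@ 2/2 ok
(3,2)@ 3/3 ok
(3,3)@ 3/3 ok
(4,1)@ 2/2 ok
(4,2)@ 3/4 ok
(4,3)@ 4/4 ok
(4,4)@ 2/2 ok
(5,1)@ 1/2 unhappy
(5,2)% 0/3 unhappy
(5,3)@ 2/3 unhappy
(5,4)@ 2/2 ok
Unsatisfied: (5,1), (5,2), (5,3) — 3 in total.

3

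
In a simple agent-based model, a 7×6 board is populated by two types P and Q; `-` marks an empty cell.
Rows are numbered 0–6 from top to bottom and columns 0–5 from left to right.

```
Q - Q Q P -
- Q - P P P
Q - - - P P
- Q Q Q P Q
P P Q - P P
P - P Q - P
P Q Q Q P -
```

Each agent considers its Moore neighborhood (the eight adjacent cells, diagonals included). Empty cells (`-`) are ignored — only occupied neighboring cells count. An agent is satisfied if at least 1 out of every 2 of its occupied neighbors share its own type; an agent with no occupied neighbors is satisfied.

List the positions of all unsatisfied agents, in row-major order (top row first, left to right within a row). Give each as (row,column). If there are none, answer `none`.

Row 0: (0,0)Q 1/1 ok · (0,2)Q 2/3 ok · (0,3)Q 1/4 unhappy · (0,4)P 3/4 ok
Row 1: (1,1)Q 3/3 ok · (1,3)P 3/5 ok · (1,4)P 5/6 ok · (1,5)P 4/4 ok
Row 2: (2,0)Q 2/2 ok · (2,4)P 5/7 ok · (2,5)P 4/5 ok
Row 3: (3,1)Q 3/5 ok · (3,2)Q 3/4 ok · (3,3)Q 2/5 unhappy · (3,4)P 4/6 ok · (3,5)Q 0/5 unhappy
Row 4: (4,0)P 2/3 ok · (4,1)P 3/6 ok · (4,2)Q 4/6 ok · (4,4)P 3/6 ok · (4,5)P 3/4 ok
Row 5: (5,0)P 3/4 ok · (5,2)P 1/6 unhappy · (5,3)Q 3/6 ok · (5,5)P 3/3 ok
Row 6: (6,0)P 1/2 ok · (6,1)Q 1/4 unhappy · (6,2)Q 3/4 ok · (6,3)Q 2/4 ok · (6,4)P 1/3 unhappy

(0,3), (3,3), (3,5), (5,2), (6,1), (6,4)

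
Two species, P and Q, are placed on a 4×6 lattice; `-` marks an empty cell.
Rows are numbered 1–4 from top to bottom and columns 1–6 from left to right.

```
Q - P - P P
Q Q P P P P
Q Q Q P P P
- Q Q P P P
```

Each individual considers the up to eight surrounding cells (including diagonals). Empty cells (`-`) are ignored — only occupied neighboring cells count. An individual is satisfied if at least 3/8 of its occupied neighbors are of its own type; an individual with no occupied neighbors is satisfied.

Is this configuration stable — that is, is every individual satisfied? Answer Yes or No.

Yes

(1,1)Q 2/2 ok
(1,3)P 2/3 ok
(1,5)P 4/4 ok
(1,6)P 3/3 ok
(2,1)Q 4/4 ok
(2,2)Q 5/7 ok
(2,3)P 3/6 ok
(2,4)P 6/7 ok
(2,5)P 7/7 ok
(2,6)P 5/5 ok
(3,1)Q 4/4 ok
(3,2)Q 6/7 ok
(3,3)Q 4/8 ok
(3,4)P 6/8 ok
(3,5)P 8/8 ok
(3,6)P 5/5 ok
(4,2)Q 4/4 ok
(4,3)Q 3/5 ok
(4,4)P 3/5 ok
(4,5)P 5/5 ok
(4,6)P 3/3 ok
All meet the threshold, so the configuration is stable.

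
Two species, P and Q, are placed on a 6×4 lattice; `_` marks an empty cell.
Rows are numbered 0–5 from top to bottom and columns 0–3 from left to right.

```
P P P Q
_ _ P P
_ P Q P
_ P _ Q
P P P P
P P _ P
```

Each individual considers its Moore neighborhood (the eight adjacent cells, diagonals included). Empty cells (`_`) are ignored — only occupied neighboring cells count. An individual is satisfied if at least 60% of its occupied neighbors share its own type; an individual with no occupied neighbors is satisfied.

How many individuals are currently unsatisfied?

4

(0,0)P 1/1 ok
(0,1)P 3/3 ok
(0,2)P 3/4 ok
(0,3)Q 0/3 unhappy
(1,2)P 5/7 ok
(1,3)P 3/5 ok
(2,1)P 2/3 ok
(2,2)Q 1/6 unhappy
(2,3)P 2/4 unhappy
(3,1)P 4/5 ok
(3,3)Q 1/4 unhappy
(4,0)P 4/4 ok
(4,1)P 5/5 ok
(4,2)P 5/6 ok
(4,3)P 2/3 ok
(5,0)P 3/3 ok
(5,1)P 4/4 ok
(5,3)P 2/2 ok
Unsatisfied: (0,3), (2,2), (2,3), (3,3) — 4 in total.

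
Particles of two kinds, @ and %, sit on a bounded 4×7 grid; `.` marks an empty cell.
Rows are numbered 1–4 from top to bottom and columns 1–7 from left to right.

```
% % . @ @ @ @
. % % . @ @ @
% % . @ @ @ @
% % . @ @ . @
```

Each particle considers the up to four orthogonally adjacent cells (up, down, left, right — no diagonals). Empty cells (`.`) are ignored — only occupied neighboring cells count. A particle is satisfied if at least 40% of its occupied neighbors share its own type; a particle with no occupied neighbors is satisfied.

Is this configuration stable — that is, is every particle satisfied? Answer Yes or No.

(1,1)% 1/1 satisfied
(1,2)% 2/2 satisfied
(1,4)@ 1/1 satisfied
(1,5)@ 3/3 satisfied
(1,6)@ 3/3 satisfied
(1,7)@ 2/2 satisfied
(2,2)% 3/3 satisfied
(2,3)% 1/1 satisfied
(2,5)@ 3/3 satisfied
(2,6)@ 4/4 satisfied
(2,7)@ 3/3 satisfied
(3,1)% 2/2 satisfied
(3,2)% 3/3 satisfied
(3,4)@ 2/2 satisfied
(3,5)@ 4/4 satisfied
(3,6)@ 3/3 satisfied
(3,7)@ 3/3 satisfied
(4,1)% 2/2 satisfied
(4,2)% 2/2 satisfied
(4,4)@ 2/2 satisfied
(4,5)@ 2/2 satisfied
(4,7)@ 1/1 satisfied
All meet the threshold, so the configuration is stable.

Yes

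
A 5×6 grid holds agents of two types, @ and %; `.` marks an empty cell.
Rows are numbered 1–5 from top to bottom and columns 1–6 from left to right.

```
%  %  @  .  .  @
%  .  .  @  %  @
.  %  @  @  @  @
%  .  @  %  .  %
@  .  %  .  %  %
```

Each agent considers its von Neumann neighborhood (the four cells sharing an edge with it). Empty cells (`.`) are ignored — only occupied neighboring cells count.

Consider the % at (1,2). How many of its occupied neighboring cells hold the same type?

1

Occupied neighbors of (1,2): (1,1)=%, (1,3)=@.
Same type (%): 1 of 2.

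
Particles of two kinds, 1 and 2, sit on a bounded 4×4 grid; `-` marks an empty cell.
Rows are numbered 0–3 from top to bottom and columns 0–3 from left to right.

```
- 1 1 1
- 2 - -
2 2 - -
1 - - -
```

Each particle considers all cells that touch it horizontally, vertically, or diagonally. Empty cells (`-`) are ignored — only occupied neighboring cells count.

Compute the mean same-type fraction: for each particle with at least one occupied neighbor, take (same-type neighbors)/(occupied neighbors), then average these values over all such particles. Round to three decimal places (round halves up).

0.571

Row 0: (0,1)1 1/2 · (0,2)1 2/3 · (0,3)1 1/1
Row 1: (1,1)2 2/4
Row 2: (2,0)2 2/3 · (2,1)2 2/3
Row 3: (3,0)1 0/2
Sum over 7 particles: 1/2 + 2/3 + 1/1 + 2/4 + 2/3 + 2/3 + 0/2 = 4; mean = 4 ÷ 7 = 4/7 = 0.571428… → 0.571.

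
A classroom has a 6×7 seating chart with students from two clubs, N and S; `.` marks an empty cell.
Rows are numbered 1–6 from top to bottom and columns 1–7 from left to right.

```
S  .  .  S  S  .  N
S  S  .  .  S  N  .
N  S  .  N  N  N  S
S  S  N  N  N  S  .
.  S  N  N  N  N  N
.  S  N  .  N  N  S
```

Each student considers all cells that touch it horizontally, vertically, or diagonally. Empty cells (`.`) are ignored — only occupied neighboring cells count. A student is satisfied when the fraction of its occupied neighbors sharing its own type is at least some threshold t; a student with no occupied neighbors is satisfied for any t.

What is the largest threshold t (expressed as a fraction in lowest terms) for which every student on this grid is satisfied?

(1,1)S 2/2
(1,4)S 2/2
(1,5)S 2/3
(1,7)N 1/1
(2,1)S 3/4
(2,2)S 3/4
(2,5)S 2/6
(2,6)N 3/6
(3,1)N 0/5
(3,2)S 4/6
(3,4)N 4/5
(3,5)N 5/7
(3,6)N 3/6
(3,7)S 1/3
(4,1)S 3/4
(4,2)S 3/6
(4,3)N 4/7
(4,4)N 7/7
(4,5)N 7/8
(4,6)S 1/7
(5,2)S 3/6
(5,3)N 4/7
(5,4)N 7/7
(5,5)N 6/7
(5,6)N 5/7
(5,7)N 2/4
(6,2)S 1/3
(6,3)N 2/4
(6,5)N 4/4
(6,6)N 4/5
(6,7)S 0/3
The smallest same-type fraction is 0/5 at (3,1), which reduces to 0/1. Any threshold above that leaves this student unsatisfied.

0/1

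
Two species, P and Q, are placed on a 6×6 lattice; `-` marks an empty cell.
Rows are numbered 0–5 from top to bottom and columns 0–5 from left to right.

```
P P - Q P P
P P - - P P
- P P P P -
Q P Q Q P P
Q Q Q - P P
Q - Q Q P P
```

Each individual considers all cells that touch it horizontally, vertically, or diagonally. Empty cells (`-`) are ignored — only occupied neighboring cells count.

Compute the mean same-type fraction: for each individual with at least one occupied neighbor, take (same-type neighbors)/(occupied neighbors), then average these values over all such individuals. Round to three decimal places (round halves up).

(0,0)P 3/3
(0,1)P 3/3
(0,3)Q 0/2
(0,4)P 3/4
(0,5)P 3/3
(1,0)P 4/4
(1,1)P 5/5
(1,4)P 5/6
(1,5)P 4/4
(2,1)P 4/6
(2,2)P 4/6
(2,3)P 4/6
(2,4)P 5/6
(3,0)Q 2/4
(3,1)P 2/7
(3,2)Q 3/7
(3,3)Q 2/7
(3,4)P 5/6
(3,5)P 4/4
(4,0)Q 3/4
(4,1)Q 6/7
(4,2)Q 5/6
(4,4)P 5/7
(4,5)P 5/5
(5,0)Q 2/2
(5,2)Q 3/3
(5,3)Q 2/4
(5,4)P 3/4
(5,5)P 3/3
Sum over 29 individuals: 3/3 + 3/3 + 0/2 + 3/4 + 3/3 + 4/4 + 5/5 + 5/6 + 4/4 + 4/6 + 4/6 + 4/6 + 5/6 + 2/4 + 2/7 + 3/7 + 2/7 + 5/6 + 4/4 + 3/4 + 6/7 + 5/6 + 5/7 + 5/5 + 2/2 + 3/3 + 2/4 + 3/4 + 3/3 = 1861/84; mean = 1861/84 ÷ 29 = 1861/2436 = 0.763957… → 0.764.

0.764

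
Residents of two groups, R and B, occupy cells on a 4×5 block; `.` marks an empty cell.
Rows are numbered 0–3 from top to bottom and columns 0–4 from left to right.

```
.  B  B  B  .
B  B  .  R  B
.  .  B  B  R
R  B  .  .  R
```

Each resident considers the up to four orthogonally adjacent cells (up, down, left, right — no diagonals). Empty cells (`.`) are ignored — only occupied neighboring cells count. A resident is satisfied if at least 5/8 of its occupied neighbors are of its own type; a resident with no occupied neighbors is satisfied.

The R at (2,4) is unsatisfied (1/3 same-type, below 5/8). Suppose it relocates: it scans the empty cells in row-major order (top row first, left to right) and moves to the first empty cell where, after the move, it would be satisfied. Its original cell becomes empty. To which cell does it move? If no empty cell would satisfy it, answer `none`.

none

Vacating (2,4). Empty cells in order:
  (0,0): 0/2 same-type → still unsatisfied.
  (0,4): 0/2 same-type → still unsatisfied.
  (1,2): 1/4 same-type → still unsatisfied.
  (2,0): 1/2 same-type → still unsatisfied.
  (2,1): 0/3 same-type → still unsatisfied.
  (3,2): 0/2 same-type → still unsatisfied.
  (3,3): 1/2 same-type → still unsatisfied.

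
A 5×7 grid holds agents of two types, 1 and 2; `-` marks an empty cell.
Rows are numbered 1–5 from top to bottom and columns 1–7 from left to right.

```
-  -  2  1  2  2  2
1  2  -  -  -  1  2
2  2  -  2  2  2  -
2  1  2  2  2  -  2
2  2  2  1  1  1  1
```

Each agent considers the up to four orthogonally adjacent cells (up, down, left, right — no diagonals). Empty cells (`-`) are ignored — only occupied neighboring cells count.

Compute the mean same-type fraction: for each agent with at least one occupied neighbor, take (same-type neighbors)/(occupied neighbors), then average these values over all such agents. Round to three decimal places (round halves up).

Row 1: (1,3)2 0/1 · (1,4)1 0/2 · (1,5)2 1/2 · (1,6)2 2/3 · (1,7)2 2/2
Row 2: (2,1)1 0/2 · (2,2)2 1/2 · (2,6)1 0/3 · (2,7)2 1/2
Row 3: (3,1)2 2/3 · (3,2)2 2/3 · (3,4)2 2/2 · (3,5)2 3/3 · (3,6)2 1/2
Row 4: (4,1)2 2/3 · (4,2)1 0/4 · (4,3)2 2/3 · (4,4)2 3/4 · (4,5)2 2/3 · (4,7)2 0/1
Row 5: (5,1)2 2/2 · (5,2)2 2/3 · (5,3)2 2/3 · (5,4)1 1/3 · (5,5)1 2/3 · (5,6)1 2/2 · (5,7)1 1/2
Sum over 27 agents: 0/1 + 0/2 + 1/2 + 2/3 + 2/2 + 0/2 + 1/2 + 0/3 + 1/2 + 2/3 + 2/3 + 2/2 + 3/3 + 1/2 + 2/3 + 0/4 + 2/3 + 3/4 + 2/3 + 0/1 + 2/2 + 2/3 + 2/3 + 1/3 + 2/3 + 2/2 + 1/2 = 175/12; mean = 175/12 ÷ 27 = 175/324 = 0.540123… → 0.540.

0.540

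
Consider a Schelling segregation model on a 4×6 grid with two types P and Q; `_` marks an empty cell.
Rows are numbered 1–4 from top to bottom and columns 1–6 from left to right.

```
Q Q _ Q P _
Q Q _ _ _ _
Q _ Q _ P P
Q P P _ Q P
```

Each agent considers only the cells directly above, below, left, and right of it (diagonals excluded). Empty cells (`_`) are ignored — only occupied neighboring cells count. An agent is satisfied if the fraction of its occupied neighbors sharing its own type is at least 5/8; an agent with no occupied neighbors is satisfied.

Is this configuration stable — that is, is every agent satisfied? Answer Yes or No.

Row 1: (1,1)Q 2/2 ok · (1,2)Q 2/2 ok · (1,4)Q 0/1 unhappy · (1,5)P 0/1 unhappy
Row 2: (2,1)Q 3/3 ok · (2,2)Q 2/2 ok
Row 3: (3,1)Q 2/2 ok · (3,3)Q 0/1 unhappy · (3,5)P 1/2 unhappy · (3,6)P 2/2 ok
Row 4: (4,1)Q 1/2 unhappy · (4,2)P 1/2 unhappy · (4,3)P 1/2 unhappy · (4,5)Q 0/2 unhappy · (4,6)P 1/2 unhappy
For instance (1,4) has only 0/1 same-type neighbors, below 5/8.

No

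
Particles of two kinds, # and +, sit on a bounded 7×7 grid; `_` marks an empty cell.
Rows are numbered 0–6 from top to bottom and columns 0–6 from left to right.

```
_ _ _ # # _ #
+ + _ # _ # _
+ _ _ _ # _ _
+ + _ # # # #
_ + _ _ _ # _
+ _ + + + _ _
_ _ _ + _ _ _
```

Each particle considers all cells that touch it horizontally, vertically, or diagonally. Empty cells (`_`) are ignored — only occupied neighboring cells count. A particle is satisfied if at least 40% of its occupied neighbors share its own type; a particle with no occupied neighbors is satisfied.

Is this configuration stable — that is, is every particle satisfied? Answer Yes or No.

Row 0: (0,3)# 2/2 ok · (0,4)# 3/3 ok · (0,6)# 1/1 ok
Row 1: (1,0)+ 2/2 ok · (1,1)+ 2/2 ok · (1,3)# 3/3 ok · (1,5)# 3/3 ok
Row 2: (2,0)+ 4/4 ok · (2,4)# 5/5 ok
Row 3: (3,0)+ 3/3 ok · (3,1)+ 3/3 ok · (3,3)# 2/2 ok · (3,4)# 4/4 ok · (3,5)# 4/4 ok · (3,6)# 2/2 ok
Row 4: (4,1)+ 4/4 ok · (4,5)# 3/4 ok
Row 5: (5,0)+ 1/1 ok · (5,2)+ 3/3 ok · (5,3)+ 3/3 ok · (5,4)+ 2/3 ok
Row 6: (6,3)+ 3/3 ok
All meet the threshold, so the configuration is stable.

Yes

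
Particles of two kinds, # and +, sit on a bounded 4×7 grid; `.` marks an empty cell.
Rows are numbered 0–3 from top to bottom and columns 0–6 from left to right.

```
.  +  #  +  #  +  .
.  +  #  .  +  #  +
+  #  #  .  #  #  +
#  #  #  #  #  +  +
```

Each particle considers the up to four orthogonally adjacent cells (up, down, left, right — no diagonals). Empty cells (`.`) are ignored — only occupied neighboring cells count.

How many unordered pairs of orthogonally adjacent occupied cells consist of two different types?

Scan each occupied cell's neighbors to the right and below so each pair is counted once.
From row 0: 6 unlike of 8 pairs (running 6/8).
From row 1: 5 unlike of 8 pairs (running 11/16).
From row 2: 4 unlike of 10 pairs (running 15/26).
From row 3: 1 unlike of 6 pairs (running 16/32).
Total adjacent occupied pairs: 32; unlike-type pairs: 16.

16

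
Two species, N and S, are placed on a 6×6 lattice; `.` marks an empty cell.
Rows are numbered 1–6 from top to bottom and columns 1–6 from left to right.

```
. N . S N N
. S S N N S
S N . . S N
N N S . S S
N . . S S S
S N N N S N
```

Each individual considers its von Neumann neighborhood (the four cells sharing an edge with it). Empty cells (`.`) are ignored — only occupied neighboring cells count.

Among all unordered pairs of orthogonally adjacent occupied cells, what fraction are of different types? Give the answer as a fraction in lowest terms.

5/9

Scan each occupied cell's neighbors to the right and below so each pair is counted once.
From row 1: 4 unlike of 6 pairs (running 4/6).
From row 2: 5 unlike of 7 pairs (running 9/13).
From row 3: 4 unlike of 6 pairs (running 13/19).
From row 4: 1 unlike of 6 pairs (running 14/25).
From row 5: 3 unlike of 6 pairs (running 17/31).
From row 6: 3 unlike of 5 pairs (running 20/36).
Total adjacent occupied pairs: 36; unlike-type pairs: 20.
20/36 reduces to 5/9.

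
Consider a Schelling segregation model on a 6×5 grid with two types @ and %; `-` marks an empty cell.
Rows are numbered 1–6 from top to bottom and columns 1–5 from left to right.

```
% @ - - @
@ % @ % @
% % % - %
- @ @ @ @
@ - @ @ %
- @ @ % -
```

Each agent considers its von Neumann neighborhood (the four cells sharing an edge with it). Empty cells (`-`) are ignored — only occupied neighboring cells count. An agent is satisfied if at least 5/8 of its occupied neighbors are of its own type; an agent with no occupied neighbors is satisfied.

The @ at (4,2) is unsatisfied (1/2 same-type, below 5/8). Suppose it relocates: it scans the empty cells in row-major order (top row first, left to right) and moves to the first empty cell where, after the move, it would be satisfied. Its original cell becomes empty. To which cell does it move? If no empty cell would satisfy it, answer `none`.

(1,3)

Vacating (4,2). Empty cells in order:
  (1,3): 2/2 same-type → satisfied — stop here.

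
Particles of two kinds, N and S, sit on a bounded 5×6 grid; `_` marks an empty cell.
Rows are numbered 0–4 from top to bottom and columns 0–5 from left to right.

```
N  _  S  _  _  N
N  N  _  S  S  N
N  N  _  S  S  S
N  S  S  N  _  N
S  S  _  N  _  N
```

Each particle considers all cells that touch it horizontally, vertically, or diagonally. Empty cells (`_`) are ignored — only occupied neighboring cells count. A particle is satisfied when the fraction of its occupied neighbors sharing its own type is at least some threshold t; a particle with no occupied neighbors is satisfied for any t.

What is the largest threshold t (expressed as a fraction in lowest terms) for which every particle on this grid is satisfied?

(0,0)N 2/2
(0,2)S 1/2
(0,5)N 1/2
(1,0)N 4/4
(1,1)N 4/5
(1,3)S 4/4
(1,4)S 4/6
(1,5)N 1/4
(2,0)N 4/5
(2,1)N 4/6
(2,3)S 4/5
(2,4)S 4/7
(2,5)S 2/4
(3,0)N 2/5
(3,1)S 3/6
(3,2)S 3/6
(3,3)N 1/4
(3,5)N 1/3
(4,0)S 2/3
(4,1)S 3/4
(4,3)N 1/2
(4,5)N 1/1
The smallest same-type fraction is 1/4 at (1,5), which reduces to 1/4. Any threshold above that leaves this particle unsatisfied.

1/4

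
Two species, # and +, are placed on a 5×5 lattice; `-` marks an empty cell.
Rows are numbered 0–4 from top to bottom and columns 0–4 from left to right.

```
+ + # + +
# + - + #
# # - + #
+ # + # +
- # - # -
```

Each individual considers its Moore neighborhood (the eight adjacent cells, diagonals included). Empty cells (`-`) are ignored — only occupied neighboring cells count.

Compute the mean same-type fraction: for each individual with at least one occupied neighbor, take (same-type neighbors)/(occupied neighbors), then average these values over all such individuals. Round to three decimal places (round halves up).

0.393

Row 0: (0,0)+ 2/3 · (0,1)+ 2/4 · (0,2)# 0/4 · (0,3)+ 2/4 · (0,4)+ 2/3
Row 1: (1,0)# 2/5 · (1,1)+ 2/6 · (1,3)+ 3/6 · (1,4)# 1/5
Row 2: (2,0)# 3/5 · (2,1)# 3/6 · (2,3)+ 3/6 · (2,4)# 2/5
Row 3: (3,0)+ 0/4 · (3,1)# 3/5 · (3,2)+ 1/6 · (3,3)# 2/5 · (3,4)+ 1/4
Row 4: (4,1)# 1/3 · (4,3)# 1/3
Sum over 20 individuals: 2/3 + 2/4 + 0/4 + 2/4 + 2/3 + 2/5 + 2/6 + 3/6 + 1/5 + 3/5 + 3/6 + 3/6 + 2/5 + 0/4 + 3/5 + 1/6 + 2/5 + 1/4 + 1/3 + 1/3 = 157/20; mean = 157/20 ÷ 20 = 157/400 = 0.3925 → 0.393.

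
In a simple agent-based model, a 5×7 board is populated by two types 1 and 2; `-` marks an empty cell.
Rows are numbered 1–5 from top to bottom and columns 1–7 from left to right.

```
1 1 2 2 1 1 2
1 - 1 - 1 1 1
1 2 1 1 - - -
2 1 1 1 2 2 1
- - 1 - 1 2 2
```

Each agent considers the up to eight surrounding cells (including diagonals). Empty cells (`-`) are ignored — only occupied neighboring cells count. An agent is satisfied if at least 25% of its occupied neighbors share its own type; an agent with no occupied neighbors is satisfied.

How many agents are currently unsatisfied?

3

(1,1)1 2/2 ok
(1,2)1 3/4 ok
(1,3)2 1/3 ok
(1,4)2 1/4 ok
(1,5)1 3/4 ok
(1,6)1 4/5 ok
(1,7)2 0/3 unhappy
(2,1)1 3/4 ok
(2,3)1 3/6 ok
(2,5)1 4/5 ok
(2,6)1 4/5 ok
(2,7)1 2/3 ok
(3,1)1 2/4 ok
(3,2)2 1/7 unhappy
(3,3)1 5/6 ok
(3,4)1 5/6 ok
(4,1)2 1/3 ok
(4,2)1 4/6 ok
(4,3)1 5/6 ok
(4,4)1 5/6 ok
(4,5)2 2/5 ok
(4,6)2 3/5 ok
(4,7)1 0/3 unhappy
(5,3)1 3/3 ok
(5,5)1 1/4 ok
(5,6)2 3/5 ok
(5,7)2 2/3 ok
Unsatisfied: (1,7), (3,2), (4,7) — 3 in total.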